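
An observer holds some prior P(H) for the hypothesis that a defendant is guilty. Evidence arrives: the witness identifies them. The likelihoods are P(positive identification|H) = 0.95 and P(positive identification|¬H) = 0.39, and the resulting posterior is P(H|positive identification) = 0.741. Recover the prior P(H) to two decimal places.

P(H) = 0.54

In odds form, posterior odds = prior odds × likelihood ratio, so prior odds = posterior odds ÷ LR.
Posterior odds = 0.741/(1−0.741) = 2.8610. LR = 0.95/0.39 = 2.4359.
Prior odds = 2.8610/2.4359 = 1.1745, so P(H) = 1.1745/(1+1.1745) ≈ 0.54.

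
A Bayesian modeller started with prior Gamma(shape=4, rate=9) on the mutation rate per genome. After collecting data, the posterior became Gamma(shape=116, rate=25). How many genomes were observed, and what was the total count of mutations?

n = 16 genomes with total 112 mutations

Gamma–Poisson conjugacy: posterior shape = α + Σxᵢ, posterior rate = β + n.
Matching: Σxᵢ = 116 − 4 = 112 and n = 25 − 9 = 16.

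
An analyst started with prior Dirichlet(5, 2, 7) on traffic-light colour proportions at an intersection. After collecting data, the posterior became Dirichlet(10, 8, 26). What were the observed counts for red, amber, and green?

counts (5, 6, 19)

For a Dirichlet(α) prior with multinomial counts c, the posterior is Dirichlet(α + c) componentwise.
Counts are posterior − prior componentwise: 10−5=5, 8−2=6, 26−7=19.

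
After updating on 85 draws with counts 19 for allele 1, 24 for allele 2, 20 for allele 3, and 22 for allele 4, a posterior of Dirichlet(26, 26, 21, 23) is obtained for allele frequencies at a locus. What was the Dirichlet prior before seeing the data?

For a Dirichlet(α) prior with multinomial counts c, the posterior is Dirichlet(α + c) componentwise.
Subtract each count from the matching posterior parameter: 26−19=7, 26−24=2, 21−20=1, 23−22=1.

Dirichlet(7, 2, 1, 1)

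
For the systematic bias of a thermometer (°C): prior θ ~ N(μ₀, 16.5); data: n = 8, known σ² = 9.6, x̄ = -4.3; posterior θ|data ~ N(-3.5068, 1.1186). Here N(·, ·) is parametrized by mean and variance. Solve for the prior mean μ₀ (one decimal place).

μ₀ = 7.4

With known observation variance, the Normal–Normal posterior has precision τ_n = τ₀ + n/σ² and mean μ_n = (τ₀μ₀ + (n/σ²)x̄)/τ_n.
Here τ₀ = 1/16.5 = 0.060606 and τ_data = 8/9.6 = 0.833333, so τ_n = 0.893939.
Rearranging for μ₀: μ₀ = (μ_n·τ_n − τ_data·x̄)/τ₀ = (-3.5068·0.893939 − 0.833333·-4.3) / 0.060606 = 0.448467/0.060606 ≈ 7.4.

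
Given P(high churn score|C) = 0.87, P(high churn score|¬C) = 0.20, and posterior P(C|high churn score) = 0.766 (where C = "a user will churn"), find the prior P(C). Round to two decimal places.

Bayes' rule in odds form gives O(C|E) = O(C)·[P(E|C)/P(E|¬C)], hence O(C) = O(C|E)/LR.
Posterior odds = 0.766/(1−0.766) = 3.2735. LR = 0.87/0.20 = 4.3500.
Prior odds = 3.2735/4.3500 = 0.7525, so P(C) = 0.7525/(1+0.7525) ≈ 0.43.

P(C) = 0.43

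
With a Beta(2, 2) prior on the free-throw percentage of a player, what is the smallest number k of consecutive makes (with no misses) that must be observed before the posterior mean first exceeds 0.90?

After k makes and 0 misses the posterior is Beta(2+k, 2), with mean (2+k)/(2+2+k).
Set (2+k)/(4+k) > 0.90 and solve: k > (0.90·4 − 2)/(1 − 0.90) = 16.000.
The smallest integer exceeding 16.000 is 17, and checking k=17: (19)/(21) = 0.9048 > 0.90.

k = 17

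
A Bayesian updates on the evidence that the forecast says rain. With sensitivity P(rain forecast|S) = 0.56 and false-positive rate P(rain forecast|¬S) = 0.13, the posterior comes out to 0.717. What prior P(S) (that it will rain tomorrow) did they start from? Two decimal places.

P(S) = 0.37

In odds form, posterior odds = prior odds × likelihood ratio, so prior odds = posterior odds ÷ LR.
Posterior odds = 0.717/(1−0.717) = 2.5336. LR = 0.56/0.13 = 4.3077.
Prior odds = 2.5336/4.3077 = 0.5882, so P(S) = 0.5882/(1+0.5882) ≈ 0.37.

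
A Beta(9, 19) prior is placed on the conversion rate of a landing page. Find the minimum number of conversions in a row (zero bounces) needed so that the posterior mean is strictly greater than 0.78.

k = 59

After k conversions and 0 bounces the posterior is Beta(9+k, 19), with mean (9+k)/(9+19+k).
Set (9+k)/(28+k) > 0.78 and solve: k > (0.78·28 − 9)/(1 − 0.78) = 58.364.
The smallest integer exceeding 58.364 is 59.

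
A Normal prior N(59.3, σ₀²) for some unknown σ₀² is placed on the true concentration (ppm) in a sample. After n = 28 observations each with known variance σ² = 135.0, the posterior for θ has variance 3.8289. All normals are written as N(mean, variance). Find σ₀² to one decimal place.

σ₀² = 18.6

Posterior precision equals prior precision plus data precision: 1/σ_n² = 1/σ₀² + n/σ².
So 1/σ₀² = 1/3.8289 − 28/135.0 = 0.261172 − 0.207407 = 0.053765.
Hence σ₀² = 1/0.053765 ≈ 18.6.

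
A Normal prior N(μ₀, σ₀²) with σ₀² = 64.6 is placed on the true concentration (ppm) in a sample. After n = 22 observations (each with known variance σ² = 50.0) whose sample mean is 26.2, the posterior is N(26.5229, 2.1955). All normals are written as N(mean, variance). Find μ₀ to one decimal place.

With known observation variance, the Normal–Normal posterior has precision τ_n = τ₀ + n/σ² and mean μ_n = (τ₀μ₀ + (n/σ²)x̄)/τ_n.
Here τ₀ = 1/64.6 = 0.015480 and τ_data = 22/50.0 = 0.440000, so τ_n = 0.455480.
Rearranging for μ₀: μ₀ = (μ_n·τ_n − τ_data·x̄)/τ₀ = (26.5229·0.455480 − 0.440000·26.2) / 0.015480 = 0.552650/0.015480 ≈ 35.7.

μ₀ = 35.7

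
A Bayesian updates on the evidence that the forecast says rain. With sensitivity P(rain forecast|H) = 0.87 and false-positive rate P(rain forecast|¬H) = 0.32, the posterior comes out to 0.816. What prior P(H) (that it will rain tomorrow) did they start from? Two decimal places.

P(H) = 0.62

In odds form, posterior odds = prior odds × likelihood ratio, so prior odds = posterior odds ÷ LR.
Posterior odds = 0.816/(1−0.816) = 4.4348. LR = 0.87/0.32 = 2.7188.
Prior odds = 4.4348/2.7188 = 1.6312, so P(H) = 1.6312/(1+1.6312) ≈ 0.62.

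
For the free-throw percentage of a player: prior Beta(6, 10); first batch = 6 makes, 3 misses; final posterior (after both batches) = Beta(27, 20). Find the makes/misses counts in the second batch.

Because Beta–binomial updating is additive in the counts, the combined data contributed (α_post−α_prior, β_post−β_prior) successes and failures.
Total across both batches: 27−6=21 makes, 20−10=10 misses.
Subtract the first batch: 21−6=15 makes and 10−3=7 misses.

15 makes and 7 misses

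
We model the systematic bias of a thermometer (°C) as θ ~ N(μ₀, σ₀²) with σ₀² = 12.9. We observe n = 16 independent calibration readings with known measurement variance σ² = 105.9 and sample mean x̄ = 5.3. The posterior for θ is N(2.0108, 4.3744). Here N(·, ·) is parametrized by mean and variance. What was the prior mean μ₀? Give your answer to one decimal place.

μ₀ = -4.4

With known observation variance, the Normal–Normal posterior has precision τ_n = τ₀ + n/σ² and mean μ_n = (τ₀μ₀ + (n/σ²)x̄)/τ_n.
Here τ₀ = 1/12.9 = 0.077519 and τ_data = 16/105.9 = 0.151086, so τ_n = 0.228605.
Rearranging for μ₀: μ₀ = (μ_n·τ_n − τ_data·x̄)/τ₀ = (2.0108·0.228605 − 0.151086·5.3) / 0.077519 = -0.341077/0.077519 ≈ -4.4.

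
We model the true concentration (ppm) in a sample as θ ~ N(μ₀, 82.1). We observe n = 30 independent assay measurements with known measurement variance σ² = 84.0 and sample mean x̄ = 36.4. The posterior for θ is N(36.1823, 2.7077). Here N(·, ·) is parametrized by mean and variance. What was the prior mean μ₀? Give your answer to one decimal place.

μ₀ = 29.8

With known observation variance, the Normal–Normal posterior has precision τ_n = τ₀ + n/σ² and mean μ_n = (τ₀μ₀ + (n/σ²)x̄)/τ_n.
Here τ₀ = 1/82.1 = 0.012180 and τ_data = 30/84.0 = 0.357143, so τ_n = 0.369323.
Rearranging for μ₀: μ₀ = (μ_n·τ_n − τ_data·x̄)/τ₀ = (36.1823·0.369323 − 0.357143·36.4) / 0.012180 = 0.362950/0.012180 ≈ 29.8.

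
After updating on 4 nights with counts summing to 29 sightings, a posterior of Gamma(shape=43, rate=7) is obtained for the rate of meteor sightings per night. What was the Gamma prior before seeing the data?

Gamma(shape=14, rate=3)

Gamma–Poisson conjugacy: posterior shape = α + Σxᵢ, posterior rate = β + n.
So α = 43 − 29 = 14 and β = 7 − 4 = 3.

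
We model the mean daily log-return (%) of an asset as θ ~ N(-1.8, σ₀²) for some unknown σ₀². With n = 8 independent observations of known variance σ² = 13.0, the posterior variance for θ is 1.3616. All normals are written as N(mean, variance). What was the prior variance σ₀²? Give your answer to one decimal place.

σ₀² = 8.4

For the Normal–Normal model with known σ², precisions add: τ_n = τ₀ + n/σ².
So 1/σ₀² = 1/1.3616 − 8/13.0 = 0.734430 − 0.615385 = 0.119045.
Hence σ₀² = 1/0.119045 ≈ 8.4.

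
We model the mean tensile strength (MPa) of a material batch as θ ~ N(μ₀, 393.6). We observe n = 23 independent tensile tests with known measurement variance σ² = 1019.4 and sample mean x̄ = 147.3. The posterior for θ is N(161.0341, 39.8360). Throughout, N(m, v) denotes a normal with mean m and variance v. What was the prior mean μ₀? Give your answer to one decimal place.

μ₀ = 283.0

With known observation variance, the Normal–Normal posterior has precision τ_n = τ₀ + n/σ² and mean μ_n = (τ₀μ₀ + (n/σ²)x̄)/τ_n.
Here τ₀ = 1/393.6 = 0.002541 and τ_data = 23/1019.4 = 0.022562, so τ_n = 0.025103.
Rearranging for μ₀: μ₀ = (μ_n·τ_n − τ_data·x̄)/τ₀ = (161.0341·0.025103 − 0.022562·147.3) / 0.002541 = 0.719056/0.002541 ≈ 283.0.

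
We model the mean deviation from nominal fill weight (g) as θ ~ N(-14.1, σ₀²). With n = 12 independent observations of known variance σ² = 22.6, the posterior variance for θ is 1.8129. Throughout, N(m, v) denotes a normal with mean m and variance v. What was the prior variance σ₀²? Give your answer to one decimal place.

σ₀² = 48.5

Posterior precision equals prior precision plus data precision: 1/σ_n² = 1/σ₀² + n/σ².
So 1/σ₀² = 1/1.8129 − 12/22.6 = 0.551602 − 0.530973 = 0.020629.
Hence σ₀² = 1/0.020629 ≈ 48.5.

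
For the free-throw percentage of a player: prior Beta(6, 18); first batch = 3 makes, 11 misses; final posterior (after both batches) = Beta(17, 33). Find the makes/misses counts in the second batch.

Because Beta–binomial updating is additive in the counts, the combined data contributed (α_post−α_prior, β_post−β_prior) successes and failures.
Total across both batches: 17−6=11 makes, 33−18=15 misses.
Subtract the first batch: 11−3=8 makes and 15−11=4 misses.

8 makes and 4 misses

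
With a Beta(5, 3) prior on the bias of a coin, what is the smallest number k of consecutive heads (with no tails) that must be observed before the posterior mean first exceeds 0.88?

k = 18

After k heads and 0 tails the posterior is Beta(5+k, 3), with mean (5+k)/(5+3+k).
Set (5+k)/(8+k) > 0.88 and solve: k > (0.88·8 − 5)/(1 − 0.88) = 17.000.
The smallest integer exceeding 17.000 is 18, and checking k=18: (23)/(26) = 0.8846 > 0.88.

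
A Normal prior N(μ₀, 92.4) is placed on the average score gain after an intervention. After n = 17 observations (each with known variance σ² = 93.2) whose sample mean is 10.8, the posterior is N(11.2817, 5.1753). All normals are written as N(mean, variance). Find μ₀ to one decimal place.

μ₀ = 19.4

With known observation variance, the Normal–Normal posterior has precision τ_n = τ₀ + n/σ² and mean μ_n = (τ₀μ₀ + (n/σ²)x̄)/τ_n.
Here τ₀ = 1/92.4 = 0.010823 and τ_data = 17/93.2 = 0.182403, so τ_n = 0.193226.
Rearranging for μ₀: μ₀ = (μ_n·τ_n − τ_data·x̄)/τ₀ = (11.2817·0.193226 − 0.182403·10.8) / 0.010823 = 0.209965/0.010823 ≈ 19.4.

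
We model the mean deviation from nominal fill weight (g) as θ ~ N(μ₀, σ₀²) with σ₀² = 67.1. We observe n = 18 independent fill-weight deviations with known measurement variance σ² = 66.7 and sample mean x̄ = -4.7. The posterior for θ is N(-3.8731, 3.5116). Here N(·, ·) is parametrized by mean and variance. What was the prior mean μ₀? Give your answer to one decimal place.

μ₀ = 11.1

With known observation variance, the Normal–Normal posterior has precision τ_n = τ₀ + n/σ² and mean μ_n = (τ₀μ₀ + (n/σ²)x̄)/τ_n.
Here τ₀ = 1/67.1 = 0.014903 and τ_data = 18/66.7 = 0.269865, so τ_n = 0.284768.
Rearranging for μ₀: μ₀ = (μ_n·τ_n − τ_data·x̄)/τ₀ = (-3.8731·0.284768 − 0.269865·-4.7) / 0.014903 = 0.165431/0.014903 ≈ 11.1.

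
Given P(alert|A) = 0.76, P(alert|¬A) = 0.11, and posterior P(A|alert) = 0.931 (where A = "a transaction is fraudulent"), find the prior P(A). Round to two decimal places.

Bayes' rule in odds form gives O(A|E) = O(A)·[P(E|A)/P(E|¬A)], hence O(A) = O(A|E)/LR.
Posterior odds = 0.931/(1−0.931) = 13.4928. LR = 0.76/0.11 = 6.9091.
Prior odds = 13.4928/6.9091 = 1.9529, so P(A) = 1.9529/(1+1.9529) ≈ 0.66.

P(A) = 0.66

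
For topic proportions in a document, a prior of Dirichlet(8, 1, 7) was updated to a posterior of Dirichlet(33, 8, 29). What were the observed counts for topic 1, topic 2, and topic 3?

For a Dirichlet(α) prior with multinomial counts c, the posterior is Dirichlet(α + c) componentwise.
Counts are posterior − prior componentwise: 33−8=25, 8−1=7, 29−7=22.

counts (25, 7, 22)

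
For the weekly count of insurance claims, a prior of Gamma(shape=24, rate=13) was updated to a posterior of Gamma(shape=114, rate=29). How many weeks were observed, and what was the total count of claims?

A Gamma(α, β) prior (rate parametrization) on a Poisson rate with n observations summing to S gives posterior Gamma(α+S, β+n).
Matching: Σxᵢ = 114 − 24 = 90 and n = 29 − 13 = 16.

n = 16 weeks with total 90 claims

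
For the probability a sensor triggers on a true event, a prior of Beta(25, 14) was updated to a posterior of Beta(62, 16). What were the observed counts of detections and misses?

A Beta(α, β) prior with s successes and f failures in binomial data gives a Beta(α+s, β+f) posterior.
So s = 62 − 25 = 37 and f = 16 − 14 = 2.

37 detections and 2 misses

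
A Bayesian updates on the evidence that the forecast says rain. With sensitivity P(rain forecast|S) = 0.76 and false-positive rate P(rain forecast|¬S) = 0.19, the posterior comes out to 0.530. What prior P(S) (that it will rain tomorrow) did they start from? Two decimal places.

Bayes' rule in odds form gives O(S|E) = O(S)·[P(E|S)/P(E|¬S)], hence O(S) = O(S|E)/LR.
Posterior odds = 0.530/(1−0.530) = 1.1277. LR = 0.76/0.19 = 4.0000.
Prior odds = 1.1277/4.0000 = 0.2819, so P(S) = 0.2819/(1+0.2819) ≈ 0.22.

P(S) = 0.22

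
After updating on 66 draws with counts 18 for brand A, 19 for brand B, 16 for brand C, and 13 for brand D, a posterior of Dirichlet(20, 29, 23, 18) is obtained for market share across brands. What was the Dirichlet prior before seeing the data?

Dirichlet(2, 10, 7, 5)

For a Dirichlet(α) prior with multinomial counts c, the posterior is Dirichlet(α + c) componentwise.
Subtract each count from the matching posterior parameter: 20−18=2, 29−19=10, 23−16=7, 18−13=5.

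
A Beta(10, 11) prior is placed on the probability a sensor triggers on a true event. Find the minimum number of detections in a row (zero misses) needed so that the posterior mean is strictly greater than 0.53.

After k detections and 0 misses the posterior is Beta(10+k, 11), with mean (10+k)/(10+11+k).
Set (10+k)/(21+k) > 0.53 and solve: k > (0.53·21 − 10)/(1 − 0.53) = 2.404.
The smallest integer exceeding 2.404 is 3, and checking k=3: (13)/(24) = 0.5417 > 0.53.

k = 3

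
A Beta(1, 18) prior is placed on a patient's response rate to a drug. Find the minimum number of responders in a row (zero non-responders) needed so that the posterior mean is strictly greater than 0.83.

k = 87

After k responders and 0 non-responders the posterior is Beta(1+k, 18), with mean (1+k)/(1+18+k).
Set (1+k)/(19+k) > 0.83 and solve: k > (0.83·19 − 1)/(1 − 0.83) = 86.882.
The smallest integer exceeding 86.882 is 87.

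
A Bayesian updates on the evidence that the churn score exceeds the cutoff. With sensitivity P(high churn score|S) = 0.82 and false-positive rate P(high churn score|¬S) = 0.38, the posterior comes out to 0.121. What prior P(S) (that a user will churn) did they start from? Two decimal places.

P(S) = 0.06

Bayes' rule in odds form gives O(S|E) = O(S)·[P(E|S)/P(E|¬S)], hence O(S) = O(S|E)/LR.
Posterior odds = 0.121/(1−0.121) = 0.1377. LR = 0.82/0.38 = 2.1579.
Prior odds = 0.1377/2.1579 = 0.0638, so P(S) = 0.0638/(1+0.0638) ≈ 0.06.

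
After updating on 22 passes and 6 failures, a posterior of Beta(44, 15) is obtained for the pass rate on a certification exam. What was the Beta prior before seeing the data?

Beta(22, 9)

A Beta(a, b) prior with s successes and f failures in binomial data gives a Beta(a+s, b+f) posterior.
Subtract the data counts: 44−22=22, 15−6=9.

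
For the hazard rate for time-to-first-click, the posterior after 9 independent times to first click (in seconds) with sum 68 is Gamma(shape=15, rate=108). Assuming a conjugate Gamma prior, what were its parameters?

Gamma(shape=6, rate=40)

For an exponential likelihood with a Gamma(α, β) prior on the rate, n observations with total T give posterior Gamma(α+n, β+T).
So α = 15 − 9 = 6 and β = 108 − 68 = 40.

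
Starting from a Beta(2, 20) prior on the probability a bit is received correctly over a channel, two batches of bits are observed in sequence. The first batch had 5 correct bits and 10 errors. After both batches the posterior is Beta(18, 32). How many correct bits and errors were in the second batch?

Sequential conjugate updates are equivalent to a single update on the pooled data, so total successes = posterior α − prior α and total failures = posterior β − prior β.
Total across both batches: 18−2=16 correct bits, 32−20=12 errors.
Subtract the first batch: 16−5=11 correct bits and 12−10=2 errors.

11 correct bits and 2 errors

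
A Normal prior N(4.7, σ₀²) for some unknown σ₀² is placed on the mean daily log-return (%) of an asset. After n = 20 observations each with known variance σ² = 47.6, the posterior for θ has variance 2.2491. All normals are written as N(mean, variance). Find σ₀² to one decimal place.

σ₀² = 40.9

For the Normal–Normal model with known σ², precisions add: τ_n = τ₀ + n/σ².
So 1/σ₀² = 1/2.2491 − 20/47.6 = 0.444622 − 0.420168 = 0.024454.
Hence σ₀² = 1/0.024454 ≈ 40.9.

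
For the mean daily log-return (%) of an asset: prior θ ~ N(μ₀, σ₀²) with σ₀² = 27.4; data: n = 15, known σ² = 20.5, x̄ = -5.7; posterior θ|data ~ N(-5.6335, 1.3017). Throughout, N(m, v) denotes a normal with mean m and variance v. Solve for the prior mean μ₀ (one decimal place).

With known observation variance, the Normal–Normal posterior has precision τ_n = τ₀ + n/σ² and mean μ_n = (τ₀μ₀ + (n/σ²)x̄)/τ_n.
Here τ₀ = 1/27.4 = 0.036496 and τ_data = 15/20.5 = 0.731707, so τ_n = 0.768203.
Rearranging for μ₀: μ₀ = (μ_n·τ_n − τ_data·x̄)/τ₀ = (-5.6335·0.768203 − 0.731707·-5.7) / 0.036496 = -0.156942/0.036496 ≈ -4.3.

μ₀ = -4.3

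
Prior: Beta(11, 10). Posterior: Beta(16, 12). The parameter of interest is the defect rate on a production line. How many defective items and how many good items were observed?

Under Beta–binomial conjugacy the posterior parameters are (α+s, β+f).
So s = 16 − 11 = 5 and f = 12 − 10 = 2.

5 defective items and 2 good items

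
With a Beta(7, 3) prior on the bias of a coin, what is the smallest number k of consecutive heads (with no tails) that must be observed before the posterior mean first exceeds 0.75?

After k heads and 0 tails the posterior is Beta(7+k, 3), with mean (7+k)/(7+3+k).
Set (7+k)/(10+k) > 0.75 and solve: k > (0.75·10 − 7)/(1 − 0.75) = 2.000.
The smallest integer exceeding 2.000 is 3, and checking k=3: (10)/(13) = 0.7692 > 0.75.

k = 3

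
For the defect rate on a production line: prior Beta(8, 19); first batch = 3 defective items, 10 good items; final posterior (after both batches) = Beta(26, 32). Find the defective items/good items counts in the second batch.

Because Beta–binomial updating is additive in the counts, the combined data contributed (α_post−α_prior, β_post−β_prior) successes and failures.
Total across both batches: 26−8=18 defective items, 32−19=13 good items.
Subtract the first batch: 18−3=15 defective items and 13−10=3 good items.

15 defective items and 3 good items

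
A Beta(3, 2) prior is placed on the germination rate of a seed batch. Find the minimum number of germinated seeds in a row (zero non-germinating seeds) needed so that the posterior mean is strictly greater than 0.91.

k = 18

After k germinated seeds and 0 non-germinating seeds the posterior is Beta(3+k, 2), with mean (3+k)/(3+2+k).
Set (3+k)/(5+k) > 0.91 and solve: k > (0.91·5 − 3)/(1 − 0.91) = 17.222.
The smallest integer exceeding 17.222 is 18, and checking k=18: (21)/(23) = 0.9130 > 0.91.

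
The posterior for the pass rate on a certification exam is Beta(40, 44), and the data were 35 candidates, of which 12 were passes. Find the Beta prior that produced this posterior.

Beta(28, 21)

A Beta(a, b) prior with s successes and f failures in binomial data gives a Beta(a+s, b+f) posterior.
So a = 40 − 12 = 28 and b = 44 − 23 = 21.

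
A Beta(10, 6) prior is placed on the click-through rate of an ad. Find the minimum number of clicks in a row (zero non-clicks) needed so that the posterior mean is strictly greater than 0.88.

After k clicks and 0 non-clicks the posterior is Beta(10+k, 6), with mean (10+k)/(10+6+k).
Set (10+k)/(16+k) > 0.88 and solve: k > (0.88·16 − 10)/(1 − 0.88) = 34.000.
The smallest integer exceeding 34.000 is 35, and checking k=35: (45)/(51) = 0.8824 > 0.88.

k = 35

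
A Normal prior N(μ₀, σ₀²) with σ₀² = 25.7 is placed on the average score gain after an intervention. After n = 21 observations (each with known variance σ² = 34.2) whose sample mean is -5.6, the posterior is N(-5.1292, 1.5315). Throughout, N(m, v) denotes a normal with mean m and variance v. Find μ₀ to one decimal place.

μ₀ = 2.3

With known observation variance, the Normal–Normal posterior has precision τ_n = τ₀ + n/σ² and mean μ_n = (τ₀μ₀ + (n/σ²)x̄)/τ_n.
Here τ₀ = 1/25.7 = 0.038911 and τ_data = 21/34.2 = 0.614035, so τ_n = 0.652946.
Rearranging for μ₀: μ₀ = (μ_n·τ_n − τ_data·x̄)/τ₀ = (-5.1292·0.652946 − 0.614035·-5.6) / 0.038911 = 0.089505/0.038911 ≈ 2.3.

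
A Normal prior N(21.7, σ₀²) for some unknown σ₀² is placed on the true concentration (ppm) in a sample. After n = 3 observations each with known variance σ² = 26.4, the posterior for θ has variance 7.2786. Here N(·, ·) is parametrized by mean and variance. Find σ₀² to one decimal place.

Posterior precision equals prior precision plus data precision: 1/σ_n² = 1/σ₀² + n/σ².
So 1/σ₀² = 1/7.2786 − 3/26.4 = 0.137389 − 0.113636 = 0.023753.
Hence σ₀² = 1/0.023753 ≈ 42.1.

σ₀² = 42.1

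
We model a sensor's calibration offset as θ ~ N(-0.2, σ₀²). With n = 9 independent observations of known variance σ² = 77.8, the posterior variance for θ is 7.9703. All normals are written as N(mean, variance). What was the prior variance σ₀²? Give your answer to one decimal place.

σ₀² = 102.2

For the Normal–Normal model with known σ², precisions add: τ_n = τ₀ + n/σ².
So 1/σ₀² = 1/7.9703 − 9/77.8 = 0.125466 − 0.115681 = 0.009785.
Hence σ₀² = 1/0.009785 ≈ 102.2.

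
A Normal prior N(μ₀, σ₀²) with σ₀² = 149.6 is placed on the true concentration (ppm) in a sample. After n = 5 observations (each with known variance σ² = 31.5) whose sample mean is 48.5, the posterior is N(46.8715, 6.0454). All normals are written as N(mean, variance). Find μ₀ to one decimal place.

μ₀ = 8.2

The posterior mean is a precision-weighted average: μ_n = (τ₀μ₀ + τ_data·x̄)/(τ₀+τ_data), with τ₀=1/σ₀² and τ_data=n/σ².
Here τ₀ = 1/149.6 = 0.006684 and τ_data = 5/31.5 = 0.158730, so τ_n = 0.165414.
Rearranging for μ₀: μ₀ = (μ_n·τ_n − τ_data·x̄)/τ₀ = (46.8715·0.165414 − 0.158730·48.5) / 0.006684 = 0.054797/0.006684 ≈ 8.2.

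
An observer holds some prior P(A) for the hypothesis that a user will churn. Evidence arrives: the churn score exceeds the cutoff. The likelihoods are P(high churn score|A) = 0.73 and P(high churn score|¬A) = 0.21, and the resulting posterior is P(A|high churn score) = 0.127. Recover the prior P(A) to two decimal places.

Bayes' rule in odds form gives O(A|E) = O(A)·[P(E|A)/P(E|¬A)], hence O(A) = O(A|E)/LR.
Posterior odds = 0.127/(1−0.127) = 0.1455. LR = 0.73/0.21 = 3.4762.
Prior odds = 0.1455/3.4762 = 0.0419, so P(A) = 0.0419/(1+0.0419) ≈ 0.04.

P(A) = 0.04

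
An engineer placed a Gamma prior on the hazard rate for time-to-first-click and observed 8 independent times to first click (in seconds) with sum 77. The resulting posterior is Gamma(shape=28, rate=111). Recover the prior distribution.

Gamma(shape=20, rate=34)

For an exponential likelihood with a Gamma(α, β) prior on the rate, n observations with total T give posterior Gamma(α+n, β+T).
So α = 28 − 8 = 20 and β = 111 − 77 = 34.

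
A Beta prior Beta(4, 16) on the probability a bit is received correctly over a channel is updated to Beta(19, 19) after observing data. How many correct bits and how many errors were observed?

Beta is conjugate to the binomial likelihood: posterior = Beta(a+s, b+f).
So s = 19 − 4 = 15 and f = 19 − 16 = 3.

15 correct bits and 3 errors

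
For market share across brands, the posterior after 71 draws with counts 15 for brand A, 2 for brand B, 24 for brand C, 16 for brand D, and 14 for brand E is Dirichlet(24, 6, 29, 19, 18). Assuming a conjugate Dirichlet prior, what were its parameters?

Dirichlet(9, 4, 5, 3, 4)

For a Dirichlet(α) prior with multinomial counts c, the posterior is Dirichlet(α + c) componentwise.
Subtract each count from the matching posterior parameter: 24−15=9, 6−2=4, 29−24=5, 19−16=3, 18−14=4.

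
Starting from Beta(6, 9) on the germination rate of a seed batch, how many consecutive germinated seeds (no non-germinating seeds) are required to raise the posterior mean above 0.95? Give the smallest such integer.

k = 166

After k germinated seeds and 0 non-germinating seeds the posterior is Beta(6+k, 9), with mean (6+k)/(6+9+k).
Set (6+k)/(15+k) > 0.95 and solve: k > (0.95·15 − 6)/(1 − 0.95) = 165.000.
The smallest integer exceeding 165.000 is 166, and checking k=166: (172)/(181) = 0.9503 > 0.95.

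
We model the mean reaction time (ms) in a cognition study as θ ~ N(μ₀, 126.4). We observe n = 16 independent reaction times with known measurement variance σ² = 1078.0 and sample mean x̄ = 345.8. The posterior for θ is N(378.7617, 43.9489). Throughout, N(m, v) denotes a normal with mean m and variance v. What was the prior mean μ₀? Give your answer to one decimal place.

μ₀ = 440.6

With known observation variance, the Normal–Normal posterior has precision τ_n = τ₀ + n/σ² and mean μ_n = (τ₀μ₀ + (n/σ²)x̄)/τ_n.
Here τ₀ = 1/126.4 = 0.007911 and τ_data = 16/1078.0 = 0.014842, so τ_n = 0.022753.
Rearranging for μ₀: μ₀ = (μ_n·τ_n − τ_data·x̄)/τ₀ = (378.7617·0.022753 − 0.014842·345.8) / 0.007911 = 3.485601/0.007911 ≈ 440.6.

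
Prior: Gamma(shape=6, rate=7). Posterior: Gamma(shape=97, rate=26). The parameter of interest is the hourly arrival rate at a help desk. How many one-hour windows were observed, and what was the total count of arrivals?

n = 19 one-hour windows with total 91 arrivals

Gamma–Poisson conjugacy: posterior shape = α + Σxᵢ, posterior rate = β + n.
Matching: Σxᵢ = 97 − 6 = 91 and n = 26 − 7 = 19.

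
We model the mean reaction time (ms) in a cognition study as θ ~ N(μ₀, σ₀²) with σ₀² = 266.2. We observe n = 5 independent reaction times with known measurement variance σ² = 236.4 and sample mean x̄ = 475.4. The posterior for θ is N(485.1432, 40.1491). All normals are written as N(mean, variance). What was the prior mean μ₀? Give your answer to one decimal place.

μ₀ = 540.0

The posterior mean is a precision-weighted average: μ_n = (τ₀μ₀ + τ_data·x̄)/(τ₀+τ_data), with τ₀=1/σ₀² and τ_data=n/σ².
Here τ₀ = 1/266.2 = 0.003757 and τ_data = 5/236.4 = 0.021151, so τ_n = 0.024908.
Rearranging for μ₀: μ₀ = (μ_n·τ_n − τ_data·x̄)/τ₀ = (485.1432·0.024908 − 0.021151·475.4) / 0.003757 = 2.028761/0.003757 ≈ 540.0.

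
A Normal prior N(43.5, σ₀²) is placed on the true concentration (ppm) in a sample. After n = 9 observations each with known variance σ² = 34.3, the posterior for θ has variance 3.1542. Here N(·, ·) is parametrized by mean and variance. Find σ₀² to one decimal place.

σ₀² = 18.3

Posterior precision equals prior precision plus data precision: 1/σ_n² = 1/σ₀² + n/σ².
So 1/σ₀² = 1/3.1542 − 9/34.3 = 0.317038 − 0.262391 = 0.054647.
Hence σ₀² = 1/0.054647 ≈ 18.3.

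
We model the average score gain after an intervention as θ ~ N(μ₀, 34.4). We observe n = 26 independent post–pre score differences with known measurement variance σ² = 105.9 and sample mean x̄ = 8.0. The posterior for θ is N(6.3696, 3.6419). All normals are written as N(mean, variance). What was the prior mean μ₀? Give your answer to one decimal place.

With known observation variance, the Normal–Normal posterior has precision τ_n = τ₀ + n/σ² and mean μ_n = (τ₀μ₀ + (n/σ²)x̄)/τ_n.
Here τ₀ = 1/34.4 = 0.029070 and τ_data = 26/105.9 = 0.245515, so τ_n = 0.274585.
Rearranging for μ₀: μ₀ = (μ_n·τ_n − τ_data·x̄)/τ₀ = (6.3696·0.274585 − 0.245515·8.0) / 0.029070 = -0.215123/0.029070 ≈ -7.4.

μ₀ = -7.4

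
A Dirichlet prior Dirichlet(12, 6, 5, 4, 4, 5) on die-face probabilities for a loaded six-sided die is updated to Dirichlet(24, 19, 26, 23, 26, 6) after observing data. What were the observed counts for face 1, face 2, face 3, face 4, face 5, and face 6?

counts (12, 13, 21, 19, 22, 1)

For a Dirichlet(α) prior with multinomial counts c, the posterior is Dirichlet(α + c) componentwise.
Counts are posterior − prior componentwise: 24−12=12, 19−6=13, 26−5=21, 23−4=19, 26−4=22, 6−5=1.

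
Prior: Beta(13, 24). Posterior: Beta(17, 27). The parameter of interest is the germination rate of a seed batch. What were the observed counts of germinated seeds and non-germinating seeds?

4 germinated seeds and 3 non-germinating seeds

Under Beta–binomial conjugacy the posterior parameters are (a+s, b+f).
So s = 17 − 13 = 4 and f = 27 − 24 = 3.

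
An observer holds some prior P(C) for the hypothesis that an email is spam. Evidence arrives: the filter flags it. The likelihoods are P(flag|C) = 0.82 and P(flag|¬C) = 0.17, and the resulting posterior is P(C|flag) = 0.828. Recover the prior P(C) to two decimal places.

P(C) = 0.50

Bayes' rule in odds form gives O(C|E) = O(C)·[P(E|C)/P(E|¬C)], hence O(C) = O(C|E)/LR.
Posterior odds = 0.828/(1−0.828) = 4.8140. LR = 0.82/0.17 = 4.8235.
Prior odds = 4.8140/4.8235 = 0.9980, so P(C) = 0.9980/(1+0.9980) ≈ 0.50.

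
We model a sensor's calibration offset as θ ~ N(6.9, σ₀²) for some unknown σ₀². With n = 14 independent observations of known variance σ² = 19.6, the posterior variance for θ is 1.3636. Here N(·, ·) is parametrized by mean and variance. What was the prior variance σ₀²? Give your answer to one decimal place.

σ₀² = 52.4

For the Normal–Normal model with known σ², precisions add: τ_n = τ₀ + n/σ².
So 1/σ₀² = 1/1.3636 − 14/19.6 = 0.733353 − 0.714286 = 0.019067.
Hence σ₀² = 1/0.019067 ≈ 52.4.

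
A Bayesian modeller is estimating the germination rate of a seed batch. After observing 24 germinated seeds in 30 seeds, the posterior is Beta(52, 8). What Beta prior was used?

Beta is conjugate to the binomial likelihood: posterior = Beta(α+s, β+f).
So α = 52 − 24 = 28 and β = 8 − 6 = 2.

Beta(28, 2)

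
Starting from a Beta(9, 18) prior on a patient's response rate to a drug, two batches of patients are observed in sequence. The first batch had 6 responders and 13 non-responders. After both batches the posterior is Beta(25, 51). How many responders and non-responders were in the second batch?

Because Beta–binomial updating is additive in the counts, the combined data contributed (α_post−α_prior, β_post−β_prior) successes and failures.
Total across both batches: 25−9=16 responders, 51−18=33 non-responders.
Subtract the first batch: 16−6=10 responders and 33−13=20 non-responders.

10 responders and 20 non-responders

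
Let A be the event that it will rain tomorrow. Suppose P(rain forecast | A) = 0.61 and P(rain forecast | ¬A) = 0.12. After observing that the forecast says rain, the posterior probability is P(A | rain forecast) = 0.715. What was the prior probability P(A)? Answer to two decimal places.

P(A) = 0.33

In odds form, posterior odds = prior odds × likelihood ratio, so prior odds = posterior odds ÷ LR.
Posterior odds = 0.715/(1−0.715) = 2.5088. LR = 0.61/0.12 = 5.0833.
Prior odds = 2.5088/5.0833 = 0.4935, so P(A) = 0.4935/(1+0.4935) ≈ 0.33.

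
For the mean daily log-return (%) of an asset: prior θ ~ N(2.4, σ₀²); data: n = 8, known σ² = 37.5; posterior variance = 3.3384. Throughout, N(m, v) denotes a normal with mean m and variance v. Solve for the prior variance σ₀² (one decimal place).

For the Normal–Normal model with known σ², precisions add: τ_n = τ₀ + n/σ².
So 1/σ₀² = 1/3.3384 − 8/37.5 = 0.299545 − 0.213333 = 0.086212.
Hence σ₀² = 1/0.086212 ≈ 11.6.

σ₀² = 11.6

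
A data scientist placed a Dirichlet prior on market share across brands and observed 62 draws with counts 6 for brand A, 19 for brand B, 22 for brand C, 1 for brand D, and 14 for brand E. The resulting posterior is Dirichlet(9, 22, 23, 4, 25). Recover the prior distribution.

For a Dirichlet(α) prior with multinomial counts c, the posterior is Dirichlet(α + c) componentwise.
Subtract each count from the matching posterior parameter: 9−6=3, 22−19=3, 23−22=1, 4−1=3, 25−14=11.

Dirichlet(3, 3, 1, 3, 11)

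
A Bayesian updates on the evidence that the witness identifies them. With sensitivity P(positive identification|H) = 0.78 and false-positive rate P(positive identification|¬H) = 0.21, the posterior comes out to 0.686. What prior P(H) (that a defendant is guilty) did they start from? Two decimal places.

P(H) = 0.37

Bayes' rule in odds form gives O(H|E) = O(H)·[P(E|H)/P(E|¬H)], hence O(H) = O(H|E)/LR.
Posterior odds = 0.686/(1−0.686) = 2.1847. LR = 0.78/0.21 = 3.7143.
Prior odds = 2.1847/3.7143 = 0.5882, so P(H) = 0.5882/(1+0.5882) ≈ 0.37.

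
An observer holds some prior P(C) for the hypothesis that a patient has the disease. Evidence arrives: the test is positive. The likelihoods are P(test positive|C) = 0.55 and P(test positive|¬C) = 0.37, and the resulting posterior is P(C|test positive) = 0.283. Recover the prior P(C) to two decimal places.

In odds form, posterior odds = prior odds × likelihood ratio, so prior odds = posterior odds ÷ LR.
Posterior odds = 0.283/(1−0.283) = 0.3947. LR = 0.55/0.37 = 1.4865.
Prior odds = 0.3947/1.4865 = 0.2655, so P(C) = 0.2655/(1+0.2655) ≈ 0.21.

P(C) = 0.21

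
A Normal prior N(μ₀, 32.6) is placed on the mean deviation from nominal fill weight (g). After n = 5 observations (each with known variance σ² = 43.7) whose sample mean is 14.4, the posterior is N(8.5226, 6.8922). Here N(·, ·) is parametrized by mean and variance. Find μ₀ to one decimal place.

μ₀ = -13.4

The posterior mean is a precision-weighted average: μ_n = (τ₀μ₀ + τ_data·x̄)/(τ₀+τ_data), with τ₀=1/σ₀² and τ_data=n/σ².
Here τ₀ = 1/32.6 = 0.030675 and τ_data = 5/43.7 = 0.114416, so τ_n = 0.145091.
Rearranging for μ₀: μ₀ = (μ_n·τ_n − τ_data·x̄)/τ₀ = (8.5226·0.145091 − 0.114416·14.4) / 0.030675 = -0.411038/0.030675 ≈ -13.4.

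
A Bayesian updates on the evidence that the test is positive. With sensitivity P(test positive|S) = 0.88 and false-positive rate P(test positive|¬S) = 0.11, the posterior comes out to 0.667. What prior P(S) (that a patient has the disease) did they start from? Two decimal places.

Bayes' rule in odds form gives O(S|E) = O(S)·[P(E|S)/P(E|¬S)], hence O(S) = O(S|E)/LR.
Posterior odds = 0.667/(1−0.667) = 2.0030. LR = 0.88/0.11 = 8.0000.
Prior odds = 2.0030/8.0000 = 0.2504, so P(S) = 0.2504/(1+0.2504) ≈ 0.20.

P(S) = 0.20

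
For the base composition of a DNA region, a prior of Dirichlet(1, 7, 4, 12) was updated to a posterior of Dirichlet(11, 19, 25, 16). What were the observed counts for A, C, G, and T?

counts (10, 12, 21, 4)

For a Dirichlet(α) prior with multinomial counts c, the posterior is Dirichlet(α + c) componentwise.
Counts are posterior − prior componentwise: 11−1=10, 19−7=12, 25−4=21, 16−12=4.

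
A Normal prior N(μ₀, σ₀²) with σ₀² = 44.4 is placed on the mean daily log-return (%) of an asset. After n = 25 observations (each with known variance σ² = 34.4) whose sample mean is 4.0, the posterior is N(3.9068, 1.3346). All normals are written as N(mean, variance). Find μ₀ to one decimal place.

With known observation variance, the Normal–Normal posterior has precision τ_n = τ₀ + n/σ² and mean μ_n = (τ₀μ₀ + (n/σ²)x̄)/τ_n.
Here τ₀ = 1/44.4 = 0.022523 and τ_data = 25/34.4 = 0.726744, so τ_n = 0.749267.
Rearranging for μ₀: μ₀ = (μ_n·τ_n − τ_data·x̄)/τ₀ = (3.9068·0.749267 − 0.726744·4.0) / 0.022523 = 0.020260/0.022523 ≈ 0.9.

μ₀ = 0.9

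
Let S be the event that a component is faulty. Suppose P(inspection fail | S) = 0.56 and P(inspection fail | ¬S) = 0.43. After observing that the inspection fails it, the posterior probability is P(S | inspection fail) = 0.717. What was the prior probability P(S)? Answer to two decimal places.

Bayes' rule in odds form gives O(S|E) = O(S)·[P(E|S)/P(E|¬S)], hence O(S) = O(S|E)/LR.
Posterior odds = 0.717/(1−0.717) = 2.5336. LR = 0.56/0.43 = 1.3023.
Prior odds = 2.5336/1.3023 = 1.9455, so P(S) = 1.9455/(1+1.9455) ≈ 0.66.

P(S) = 0.66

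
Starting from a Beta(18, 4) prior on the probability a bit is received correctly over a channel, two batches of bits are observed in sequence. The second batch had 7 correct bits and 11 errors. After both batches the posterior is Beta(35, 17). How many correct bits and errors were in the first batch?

Because Beta–binomial updating is additive in the counts, the combined data contributed (α_post−α_prior, β_post−β_prior) successes and failures.
Total across both batches: 35−18=17 correct bits, 17−4=13 errors.
Subtract the second batch: 17−7=10 correct bits and 13−11=2 errors.

10 correct bits and 2 errors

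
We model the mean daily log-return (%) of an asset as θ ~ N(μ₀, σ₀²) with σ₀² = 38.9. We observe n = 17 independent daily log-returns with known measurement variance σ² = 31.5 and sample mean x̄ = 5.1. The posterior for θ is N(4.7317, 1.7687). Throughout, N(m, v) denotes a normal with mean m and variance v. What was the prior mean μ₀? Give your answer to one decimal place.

The posterior mean is a precision-weighted average: μ_n = (τ₀μ₀ + τ_data·x̄)/(τ₀+τ_data), with τ₀=1/σ₀² and τ_data=n/σ².
Here τ₀ = 1/38.9 = 0.025707 and τ_data = 17/31.5 = 0.539683, so τ_n = 0.565390.
Rearranging for μ₀: μ₀ = (μ_n·τ_n − τ_data·x̄)/τ₀ = (4.7317·0.565390 − 0.539683·5.1) / 0.025707 = -0.077127/0.025707 ≈ -3.0.

μ₀ = -3.0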